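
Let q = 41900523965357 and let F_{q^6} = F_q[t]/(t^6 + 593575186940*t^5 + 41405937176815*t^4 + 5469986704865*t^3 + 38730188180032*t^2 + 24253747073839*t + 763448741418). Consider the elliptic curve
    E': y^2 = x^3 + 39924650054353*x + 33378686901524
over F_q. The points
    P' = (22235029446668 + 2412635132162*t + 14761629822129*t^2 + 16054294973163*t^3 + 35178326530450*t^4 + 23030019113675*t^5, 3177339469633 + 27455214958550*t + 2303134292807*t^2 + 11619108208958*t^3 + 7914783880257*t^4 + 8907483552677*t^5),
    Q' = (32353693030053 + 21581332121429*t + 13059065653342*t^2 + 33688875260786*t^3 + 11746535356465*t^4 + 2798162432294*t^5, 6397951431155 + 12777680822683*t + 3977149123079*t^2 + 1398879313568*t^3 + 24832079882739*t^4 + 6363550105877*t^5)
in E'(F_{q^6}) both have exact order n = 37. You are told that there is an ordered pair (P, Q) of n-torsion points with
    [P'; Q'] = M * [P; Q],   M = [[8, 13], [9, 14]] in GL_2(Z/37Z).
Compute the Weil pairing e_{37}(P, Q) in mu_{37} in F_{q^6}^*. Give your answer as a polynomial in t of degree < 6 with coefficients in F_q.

40755812372873 + 21224876701587*t + 40567573429399*t^2 + 39763447847029*t^3 + 4551507712924*t^4 + 23447372482932*t^5

Alternating bilinearity on E[37] (values in mu_{37} in F_{41900523965357^6}) gives e(P',Q') = e(P,Q)^det(M).
det(M) mod 37 = 32; its inverse in (Z/37)^* is 22 (check: 32*22 mod 37 = 1).
6-bit Miller (100101) on E'/F_{41900523965357} with a'=39924650054353, b'=33378686901524: accumulate tangent/chord ratios at Q'+S and P'+S'.
Miller gives e_{37}(P',Q') = 10524891838295 + 9502530424174*t + 17425185833842*t^2 + 28217849368001*t^3 + 25493860375134*t^4 + 31855732621642*t^5 in F_{41900523965357^6}.
(10524891838295 + 9502530424174*t + 17425185833842*t^2 + 28217849368001*t^3 + 25493860375134*t^4 + 31855732621642*t^5)^{22} mod (41900523965357,f) = 40755812372873 + 21224876701587*t + 40567573429399*t^2 + 39763447847029*t^3 + 4551507712924*t^4 + 23447372482932*t^5.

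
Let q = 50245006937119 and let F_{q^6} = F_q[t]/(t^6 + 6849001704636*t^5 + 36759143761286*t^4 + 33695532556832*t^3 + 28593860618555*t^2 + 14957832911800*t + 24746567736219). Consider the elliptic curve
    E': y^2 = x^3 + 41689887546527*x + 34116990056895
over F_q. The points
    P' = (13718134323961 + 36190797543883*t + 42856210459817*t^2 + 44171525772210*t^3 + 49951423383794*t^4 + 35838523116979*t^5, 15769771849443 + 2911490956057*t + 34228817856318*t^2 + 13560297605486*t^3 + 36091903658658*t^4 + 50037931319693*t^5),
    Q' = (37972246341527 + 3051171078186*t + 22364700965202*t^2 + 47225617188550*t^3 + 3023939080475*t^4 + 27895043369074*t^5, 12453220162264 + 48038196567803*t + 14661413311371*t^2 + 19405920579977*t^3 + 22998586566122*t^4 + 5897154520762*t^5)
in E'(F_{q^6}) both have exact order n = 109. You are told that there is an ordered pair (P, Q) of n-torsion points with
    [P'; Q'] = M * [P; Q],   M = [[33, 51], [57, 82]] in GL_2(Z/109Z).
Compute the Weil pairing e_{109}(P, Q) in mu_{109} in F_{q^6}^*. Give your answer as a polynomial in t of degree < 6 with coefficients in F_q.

The 109-Weil pairing on E[109] over F_{50245006937119} is alternating-bilinear: e_{109}(P',Q') = e_{109}(P,Q)^det(M).
Inverting 17 mod 109: 77. Thus e_{109}(P,Q) = e(P',Q')^{77}.
Miller loop for e_{109} over F_{50245006937119^6}: bits of 109 = 1101101; 6 double steps + 4 add steps, l/v at each.
The quotient is 5892230491611 + 4124722467118*t + 3471358281705*t^2 + 12265640216831*t^3 + 10382882099524*t^4 + 19820335533914*t^5.
Hence e(P,Q) = 17734516027194 + 24066459456976*t + 9576107953537*t^2 + 5981469878553*t^3 + 13534481576958*t^4 + 28353054952473*t^5 in F_{50245006937119^6}^*.

17734516027194 + 24066459456976*t + 9576107953537*t^2 + 5981469878553*t^3 + 13534481576958*t^4 + 28353054952473*t^5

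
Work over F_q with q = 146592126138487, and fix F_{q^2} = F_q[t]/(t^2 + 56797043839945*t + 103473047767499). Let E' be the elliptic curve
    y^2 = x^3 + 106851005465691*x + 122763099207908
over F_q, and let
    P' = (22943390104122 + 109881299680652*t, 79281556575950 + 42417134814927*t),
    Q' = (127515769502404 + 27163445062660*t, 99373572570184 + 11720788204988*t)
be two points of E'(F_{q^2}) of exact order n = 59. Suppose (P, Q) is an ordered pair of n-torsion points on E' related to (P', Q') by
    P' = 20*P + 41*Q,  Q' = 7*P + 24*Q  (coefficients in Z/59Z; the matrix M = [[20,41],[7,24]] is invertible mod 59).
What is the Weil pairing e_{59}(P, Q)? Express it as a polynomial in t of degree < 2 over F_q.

145511799750128 + 143949952438560*t

e_{59}(aP+bQ,cP+dQ) = e_{59}(P,Q)^(ad-bc); with (a,b,c,d)=(20,41,7,24) this gives the det-59 law.
20*24 - 41*7 = 193; reduced mod 59: det = 16, inverse 48.
n = 59 = (111011)_2 (6 bits, wt 5); accumulate f_{59,P'}(Q'+S)/f_{59,P'}(S) along the 5-step ladder.
f_P(D_Q)/f_Q(D_P) = 125620434788317 + 17483032778092*t.
Raise to 48: e(P,Q) = 145511799750128 + 143949952438560*t in mu_{59}.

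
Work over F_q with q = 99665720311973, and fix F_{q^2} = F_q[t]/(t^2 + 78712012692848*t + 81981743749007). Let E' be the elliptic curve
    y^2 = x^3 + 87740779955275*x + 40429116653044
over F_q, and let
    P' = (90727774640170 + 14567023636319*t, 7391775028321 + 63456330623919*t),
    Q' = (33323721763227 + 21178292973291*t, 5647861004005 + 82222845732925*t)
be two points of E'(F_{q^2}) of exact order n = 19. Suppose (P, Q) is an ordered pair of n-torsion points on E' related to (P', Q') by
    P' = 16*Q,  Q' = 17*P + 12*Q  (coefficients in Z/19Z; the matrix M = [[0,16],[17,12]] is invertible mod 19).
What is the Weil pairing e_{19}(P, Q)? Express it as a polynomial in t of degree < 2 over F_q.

78980247463815 + 76325064674812*t

e_{19}(aP+bQ,cP+dQ) = e_{19}(P,Q)^(ad-bc); with (a,b,c,d)=(0,16,17,12) this gives the det-19 law.
det M = 0*12 - 16*17 = -272 = 13 (mod 19); 13^{-1} = 3 (mod 19).
Double-and-add over 10011: 5-1 doublings, 3-1 additions; each step l_{T,T}/v_{2T} or l_{T,P'}/v at Q'+S for random S.
Result: e(P',Q') = 39197201671818 + 60511173456641*t.
Hence e(P,Q) = 78980247463815 + 76325064674812*t in F_{99665720311973^2}^*.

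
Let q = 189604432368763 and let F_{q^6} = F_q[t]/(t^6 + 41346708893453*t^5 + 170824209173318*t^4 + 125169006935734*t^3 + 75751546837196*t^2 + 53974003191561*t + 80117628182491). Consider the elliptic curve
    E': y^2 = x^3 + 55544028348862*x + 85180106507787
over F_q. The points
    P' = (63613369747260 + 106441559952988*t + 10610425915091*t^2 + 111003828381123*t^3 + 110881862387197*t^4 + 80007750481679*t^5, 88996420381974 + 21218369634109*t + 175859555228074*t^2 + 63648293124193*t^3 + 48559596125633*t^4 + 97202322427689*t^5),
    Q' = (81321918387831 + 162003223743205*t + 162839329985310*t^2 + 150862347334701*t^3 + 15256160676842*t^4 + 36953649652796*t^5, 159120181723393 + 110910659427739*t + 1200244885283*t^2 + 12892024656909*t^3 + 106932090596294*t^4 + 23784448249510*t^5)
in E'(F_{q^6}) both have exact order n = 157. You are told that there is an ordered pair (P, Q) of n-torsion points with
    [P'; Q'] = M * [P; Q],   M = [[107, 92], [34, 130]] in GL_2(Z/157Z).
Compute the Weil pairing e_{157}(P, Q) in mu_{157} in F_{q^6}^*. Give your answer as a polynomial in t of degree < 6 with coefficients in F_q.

55645002875060 + 139714134530162*t + 184202095708385*t^2 + 140917409292278*t^3 + 166136356114500*t^4 + 82759584769175*t^5

Since e_{157}(P,P)=e_{157}(Q,Q)=1 and e_{157}(Q,P)=e_{157}(P,Q)^{-1}, expanding e_{157}(107*P + 92*Q,34*P + 130*Q) leaves e(P,Q)^det(M).
So e_{157}(P,Q) = e_{157}(P',Q')^{40}, since 106*40 = 1 mod 157.
Miller loop for e_{157} over F_{189604432368763^6}: bits of 157 = 10011101; 7 double steps + 4 add steps, l/v at each.
f_P(D_Q)/f_Q(D_P) = 85329091635453 + 117307120524477*t + 123278101415831*t^2 + 115516757839511*t^3 + 141764862536600*t^4 + 109301571619306*t^5.
Hence e(P,Q) = 55645002875060 + 139714134530162*t + 184202095708385*t^2 + 140917409292278*t^3 + 166136356114500*t^4 + 82759584769175*t^5 in F_{189604432368763^6}^*.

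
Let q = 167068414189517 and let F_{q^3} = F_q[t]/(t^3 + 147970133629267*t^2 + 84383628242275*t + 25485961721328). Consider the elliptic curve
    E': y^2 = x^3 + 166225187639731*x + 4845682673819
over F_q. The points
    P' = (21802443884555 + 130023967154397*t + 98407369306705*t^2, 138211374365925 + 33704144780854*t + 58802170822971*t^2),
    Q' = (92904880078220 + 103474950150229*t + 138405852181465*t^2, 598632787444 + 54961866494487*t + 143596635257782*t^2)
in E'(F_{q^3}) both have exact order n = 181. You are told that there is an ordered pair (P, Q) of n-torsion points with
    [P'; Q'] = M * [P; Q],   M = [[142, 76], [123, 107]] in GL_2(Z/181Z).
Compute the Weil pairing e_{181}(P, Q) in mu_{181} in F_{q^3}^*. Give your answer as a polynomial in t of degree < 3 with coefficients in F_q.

106482958392727 + 145881465824283*t + 39635537238558*t^2

The 181-Weil pairing on E[181] over F_{167068414189517} is alternating-bilinear: e_{181}(P',Q') = e_{181}(P,Q)^det(M).
142*107 - 76*123 = 5846; reduced mod 181: det = 54, inverse 57.
Run Miller on y^2=x^3+166225187639731*x+4845682673819 over F_{167068414189517}: ladder 10110101 (8 bits); e = f_P(D_Q)/f_Q(D_P).
f_P(D_Q)/f_Q(D_P) = 41879770152292 + 152279597600148*t + 97077412383865*t^2.
(41879770152292 + 152279597600148*t + 97077412383865*t^2)^{57} mod (167068414189517,f) = 106482958392727 + 145881465824283*t + 39635537238558*t^2.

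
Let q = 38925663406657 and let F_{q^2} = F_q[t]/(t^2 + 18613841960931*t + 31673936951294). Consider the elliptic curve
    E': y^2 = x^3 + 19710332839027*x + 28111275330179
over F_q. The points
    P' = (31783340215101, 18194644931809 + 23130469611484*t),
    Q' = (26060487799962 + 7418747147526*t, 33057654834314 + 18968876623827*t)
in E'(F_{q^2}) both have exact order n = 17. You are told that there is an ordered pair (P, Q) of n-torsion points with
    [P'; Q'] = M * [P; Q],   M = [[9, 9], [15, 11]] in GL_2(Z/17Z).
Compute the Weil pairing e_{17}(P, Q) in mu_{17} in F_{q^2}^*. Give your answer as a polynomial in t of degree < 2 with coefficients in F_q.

e_{17} is bilinear + alternating on E[17], so e_{17}(9*P + 9*Q, 15*P + 11*Q) = e_{17}(P,Q)^(9*11-9*15).
Inverting 15 mod 17: 8. Thus e_{17}(P,Q) = e(P',Q')^{8}.
n = 17 = (10001)_2 (5 bits, wt 2); accumulate f_{17,P'}(Q'+S)/f_{17,P'}(S) along the 4-step ladder.
Miller gives e_{17}(P',Q') = 38411306352330 + 26365067312819*t in F_{38925663406657^2}.
Raise to 8: e(P,Q) = 10863621238035 + 35235439732358*t in mu_{17}.

10863621238035 + 35235439732358*t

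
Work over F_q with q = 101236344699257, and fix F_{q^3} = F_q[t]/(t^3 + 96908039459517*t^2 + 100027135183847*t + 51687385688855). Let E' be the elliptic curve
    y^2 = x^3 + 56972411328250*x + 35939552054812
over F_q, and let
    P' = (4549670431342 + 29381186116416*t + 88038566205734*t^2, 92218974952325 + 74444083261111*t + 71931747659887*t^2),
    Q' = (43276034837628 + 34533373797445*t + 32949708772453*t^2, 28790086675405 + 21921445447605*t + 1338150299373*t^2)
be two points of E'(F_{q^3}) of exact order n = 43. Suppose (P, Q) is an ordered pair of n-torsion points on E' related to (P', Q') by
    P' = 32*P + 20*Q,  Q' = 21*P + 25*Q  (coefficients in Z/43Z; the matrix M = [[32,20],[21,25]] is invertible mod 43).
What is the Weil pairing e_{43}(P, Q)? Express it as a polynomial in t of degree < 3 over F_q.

Alternating bilinearity on E[43] (values in mu_{43} in F_{101236344699257^3}) gives e(P',Q') = e(P,Q)^det(M).
Hence e(P,Q) = e(P',Q')^{6} where 6 = 36^{-1} mod 43.
Run Miller on y^2=x^3+56972411328250*x+35939552054812 over F_{101236344699257}: ladder 101011 (6 bits); e = f_P(D_Q)/f_Q(D_P).
f_P(D_Q)/f_Q(D_P) = 28883832058349 + 86640812817059*t + 33957817238156*t^2.
Finally e_{43}(P,Q) = 94991937989846 + 22537015520921*t + 4050179706895*t^2.

94991937989846 + 22537015520921*t + 4050179706895*t^2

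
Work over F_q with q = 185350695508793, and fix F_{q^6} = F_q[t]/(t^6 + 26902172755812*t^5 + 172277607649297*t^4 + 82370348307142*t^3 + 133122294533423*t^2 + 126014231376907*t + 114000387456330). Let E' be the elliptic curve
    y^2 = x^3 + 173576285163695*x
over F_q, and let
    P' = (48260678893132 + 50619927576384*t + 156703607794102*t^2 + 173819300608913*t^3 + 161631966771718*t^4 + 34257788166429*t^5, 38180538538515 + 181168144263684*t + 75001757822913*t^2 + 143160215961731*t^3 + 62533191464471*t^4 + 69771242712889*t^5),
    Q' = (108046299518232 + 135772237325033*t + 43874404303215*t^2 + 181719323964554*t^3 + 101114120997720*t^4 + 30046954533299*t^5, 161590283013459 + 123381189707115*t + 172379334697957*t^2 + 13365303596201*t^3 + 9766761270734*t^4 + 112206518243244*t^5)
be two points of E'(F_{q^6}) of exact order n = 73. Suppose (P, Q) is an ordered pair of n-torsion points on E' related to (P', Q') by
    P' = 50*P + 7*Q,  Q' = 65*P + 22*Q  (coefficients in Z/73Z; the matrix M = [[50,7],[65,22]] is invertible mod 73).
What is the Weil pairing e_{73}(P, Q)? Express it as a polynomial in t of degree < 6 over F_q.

e_{73} is bilinear + alternating on E[73], so e_{73}(50*P + 7*Q, 65*P + 22*Q) = e_{73}(P,Q)^(50*22-7*65).
det(M) mod 73 = 61; its inverse in (Z/73)^* is 6 (check: 61*6 mod 73 = 1).
Build f_{73,P'} and f_{73,Q'} via the 7-bit ladder of 73=1001001_2; evaluate at shifted divisors; quotient in F_{185350695508793^6}.
Result: e(P',Q') = 184056962109968 + 36877056819459*t + 98699973678811*t^2 + 85907699380388*t^3 + 159971259817084*t^4 + 65310205845107*t^5.
(184056962109968 + 36877056819459*t + 98699973678811*t^2 + 85907699380388*t^3 + 159971259817084*t^4 + 65310205845107*t^5)^{6} mod (185350695508793,f) = 78792119088048 + 60411972388688*t + 101162755081308*t^2 + 110484075022377*t^3 + 130177908611380*t^4 + 113275363414903*t^5.

78792119088048 + 60411972388688*t + 101162755081308*t^2 + 110484075022377*t^3 + 130177908611380*t^4 + 113275363414903*t^5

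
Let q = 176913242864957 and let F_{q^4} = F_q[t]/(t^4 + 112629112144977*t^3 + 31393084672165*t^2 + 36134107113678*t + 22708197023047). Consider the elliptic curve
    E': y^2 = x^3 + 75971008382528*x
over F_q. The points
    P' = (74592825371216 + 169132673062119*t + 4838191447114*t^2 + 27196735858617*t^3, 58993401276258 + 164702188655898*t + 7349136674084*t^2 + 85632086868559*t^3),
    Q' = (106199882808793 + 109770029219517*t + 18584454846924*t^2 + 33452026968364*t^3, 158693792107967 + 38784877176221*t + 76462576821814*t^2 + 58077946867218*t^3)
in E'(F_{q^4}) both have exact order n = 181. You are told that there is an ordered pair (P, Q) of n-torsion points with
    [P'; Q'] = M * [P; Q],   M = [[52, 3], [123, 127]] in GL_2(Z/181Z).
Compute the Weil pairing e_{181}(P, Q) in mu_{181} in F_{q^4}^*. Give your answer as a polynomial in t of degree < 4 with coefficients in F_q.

The 181-Weil pairing on E[181] over F_{176913242864957} is alternating-bilinear: e_{181}(P',Q') = e_{181}(P,Q)^det(M).
So e_{181}(P,Q) = e_{181}(P',Q')^{38}, since 81*38 = 1 mod 181.
Build f_{181,P'} and f_{181,Q'} via the 8-bit ladder of 181=10110101_2; evaluate at shifted divisors; quotient in F_{176913242864957^4}.
Miller gives e_{181}(P',Q') = 85410378539827 + 162147159605334*t + 135479506611027*t^2 + 108349876354122*t^3 in F_{176913242864957^4}.
(85410378539827 + 162147159605334*t + 135479506611027*t^2 + 108349876354122*t^3)^{38} mod (176913242864957,f) = 101486983717765 + 90137339627588*t + 140056147906944*t^2 + 120167370468173*t^3.

101486983717765 + 90137339627588*t + 140056147906944*t^2 + 120167370468173*t^3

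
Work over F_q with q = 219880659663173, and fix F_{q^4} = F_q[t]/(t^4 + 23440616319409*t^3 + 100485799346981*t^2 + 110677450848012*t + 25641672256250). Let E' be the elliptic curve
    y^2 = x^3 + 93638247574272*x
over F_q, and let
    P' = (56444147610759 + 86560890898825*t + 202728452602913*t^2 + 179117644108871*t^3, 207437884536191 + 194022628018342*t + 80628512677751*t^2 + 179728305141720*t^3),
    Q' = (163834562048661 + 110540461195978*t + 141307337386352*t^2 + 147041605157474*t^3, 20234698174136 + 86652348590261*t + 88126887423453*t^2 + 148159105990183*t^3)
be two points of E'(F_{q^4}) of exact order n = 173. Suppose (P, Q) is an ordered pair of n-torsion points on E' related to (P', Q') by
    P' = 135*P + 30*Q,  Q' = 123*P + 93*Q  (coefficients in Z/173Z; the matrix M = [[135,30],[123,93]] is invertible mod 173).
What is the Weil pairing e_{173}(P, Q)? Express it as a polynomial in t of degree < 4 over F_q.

Under M = [[135,30],[123,93]] in GL_2(Z/173), e_{173}(P',Q') = e_{173}(P,Q)^(135*93-30*123 mod 173).
Hence e(P,Q) = e(P',Q')^{103} where 103 = 42^{-1} mod 173.
Build f_{173,P'} and f_{173,Q'} via the 8-bit ladder of 173=10101101_2; evaluate at shifted divisors; quotient in F_{219880659663173^4}.
Miller gives e_{173}(P',Q') = 201687818819223 + 26700558527777*t + 182188510039050*t^2 + 29591798432500*t^3 in F_{219880659663173^4}.
(201687818819223 + 26700558527777*t + 182188510039050*t^2 + 29591798432500*t^3)^{103} mod (219880659663173,f) = 63371975090614 + 147395716379446*t + 92704118030158*t^2 + 112547414793850*t^3.

63371975090614 + 147395716379446*t + 92704118030158*t^2 + 112547414793850*t^3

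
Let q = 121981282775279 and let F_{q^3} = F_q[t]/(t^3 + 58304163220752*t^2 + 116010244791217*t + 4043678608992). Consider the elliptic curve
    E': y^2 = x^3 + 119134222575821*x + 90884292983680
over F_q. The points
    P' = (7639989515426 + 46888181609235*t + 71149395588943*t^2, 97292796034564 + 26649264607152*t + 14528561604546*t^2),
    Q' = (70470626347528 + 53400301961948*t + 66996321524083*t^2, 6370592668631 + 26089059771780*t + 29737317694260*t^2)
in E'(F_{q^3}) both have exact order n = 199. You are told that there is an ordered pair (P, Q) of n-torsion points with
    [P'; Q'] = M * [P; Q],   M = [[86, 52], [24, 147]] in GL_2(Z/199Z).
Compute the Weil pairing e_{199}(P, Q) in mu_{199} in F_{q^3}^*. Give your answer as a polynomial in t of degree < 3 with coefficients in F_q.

e_{199}(aP+bQ,cP+dQ) = e_{199}(P,Q)^(ad-bc); with (a,b,c,d)=(86,52,24,147) this gives the det-199 law.
Hence e(P,Q) = e(P',Q')^{160} where 160 = 51^{-1} mod 199.
Miller loop for e_{199} over F_{121981282775279^3}: bits of 199 = 11000111; 7 double steps + 4 add steps, l/v at each.
e_{199}(P',Q') = 115568232542908 + 18210614671824*t + 71113136095048*t^2.
Hence e(P,Q) = 68324308636373 + 31903537879434*t + 104864196953474*t^2 in F_{121981282775279^3}^*.

68324308636373 + 31903537879434*t + 104864196953474*t^2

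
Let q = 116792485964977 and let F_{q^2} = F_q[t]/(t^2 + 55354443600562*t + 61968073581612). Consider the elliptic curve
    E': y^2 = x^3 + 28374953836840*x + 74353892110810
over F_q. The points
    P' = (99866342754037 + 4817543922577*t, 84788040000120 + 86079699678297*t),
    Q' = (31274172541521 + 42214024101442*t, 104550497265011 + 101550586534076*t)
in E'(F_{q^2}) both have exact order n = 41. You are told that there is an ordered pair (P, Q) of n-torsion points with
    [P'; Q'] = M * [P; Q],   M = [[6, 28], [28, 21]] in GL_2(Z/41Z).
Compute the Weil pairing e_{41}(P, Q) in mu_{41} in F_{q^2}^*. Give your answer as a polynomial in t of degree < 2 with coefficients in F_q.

e_{41} is bilinear + alternating on E[41], so e_{41}(6*P + 28*Q, 28*P + 21*Q) = e_{41}(P,Q)^(6*21-28*28).
det(M) mod 41 = 39; its inverse in (Z/41)^* is 20 (check: 39*20 mod 41 = 1).
Build f_{41,P'} and f_{41,Q'} via the 6-bit ladder of 41=101001_2; evaluate at shifted divisors; quotient in F_{116792485964977^2}.
The quotient is 65325080857282 + 82669308785848*t.
Raise to 20: e(P,Q) = 78227906690659 + 64603655267453*t in mu_{41}.

78227906690659 + 64603655267453*t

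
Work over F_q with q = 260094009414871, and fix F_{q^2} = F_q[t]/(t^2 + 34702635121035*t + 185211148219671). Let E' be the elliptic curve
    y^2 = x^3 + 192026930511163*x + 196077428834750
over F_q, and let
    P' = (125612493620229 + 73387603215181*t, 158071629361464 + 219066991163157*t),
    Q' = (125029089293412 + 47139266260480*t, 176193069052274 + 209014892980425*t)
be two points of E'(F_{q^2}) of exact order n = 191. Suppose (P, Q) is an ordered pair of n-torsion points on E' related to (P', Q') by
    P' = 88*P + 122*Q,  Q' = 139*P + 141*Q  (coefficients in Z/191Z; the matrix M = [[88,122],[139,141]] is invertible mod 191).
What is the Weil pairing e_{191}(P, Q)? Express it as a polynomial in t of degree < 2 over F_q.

The 191-Weil pairing on E[191] over F_{260094009414871} is alternating-bilinear: e_{191}(P',Q') = e_{191}(P,Q)^det(M).
So e_{191}(P,Q) = e_{191}(P',Q')^{118}, since 34*118 = 1 mod 191.
Miller loop for e_{191} over F_{260094009414871^2}: bits of 191 = 10111111; 7 double steps + 6 add steps, l/v at each.
Miller gives e_{191}(P',Q') = 46393710475252 + 20979975730508*t in F_{260094009414871^2}.
Thus e_{191}(P,Q) = 202199216856245 + 34995952755844*t.

202199216856245 + 34995952755844*t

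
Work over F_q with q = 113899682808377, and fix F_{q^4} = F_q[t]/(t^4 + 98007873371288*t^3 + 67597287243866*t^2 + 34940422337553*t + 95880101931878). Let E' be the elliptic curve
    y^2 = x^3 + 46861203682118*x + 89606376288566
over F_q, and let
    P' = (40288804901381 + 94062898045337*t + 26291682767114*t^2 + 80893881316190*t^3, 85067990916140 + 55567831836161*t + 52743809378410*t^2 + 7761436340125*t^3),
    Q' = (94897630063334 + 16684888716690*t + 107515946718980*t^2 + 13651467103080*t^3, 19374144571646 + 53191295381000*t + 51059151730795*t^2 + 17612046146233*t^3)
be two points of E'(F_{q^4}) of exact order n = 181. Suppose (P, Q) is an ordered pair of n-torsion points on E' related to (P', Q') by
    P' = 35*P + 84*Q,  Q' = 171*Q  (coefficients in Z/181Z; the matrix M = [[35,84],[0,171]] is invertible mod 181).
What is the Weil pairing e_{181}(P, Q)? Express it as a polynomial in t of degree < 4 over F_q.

78699844973543 + 23282749750765*t + 84802465132236*t^2 + 17746656870393*t^3

e_{181}(aP+bQ,cP+dQ) = e_{181}(P,Q)^(ad-bc); with (a,b,c,d)=(35,84,0,171) this gives the det-181 law.
Hence e(P,Q) = e(P',Q')^{166} where 166 = 12^{-1} mod 181.
Double-and-add over 10110101: 8-1 doublings, 5-1 additions; each step l_{T,T}/v_{2T} or l_{T,P'}/v at Q'+S for random S.
Result: e(P',Q') = 100714403266692 + 105704034771058*t + 77754212951243*t^2 + 91683307911334*t^3.
Finally e_{181}(P,Q) = 78699844973543 + 23282749750765*t + 84802465132236*t^2 + 17746656870393*t^3.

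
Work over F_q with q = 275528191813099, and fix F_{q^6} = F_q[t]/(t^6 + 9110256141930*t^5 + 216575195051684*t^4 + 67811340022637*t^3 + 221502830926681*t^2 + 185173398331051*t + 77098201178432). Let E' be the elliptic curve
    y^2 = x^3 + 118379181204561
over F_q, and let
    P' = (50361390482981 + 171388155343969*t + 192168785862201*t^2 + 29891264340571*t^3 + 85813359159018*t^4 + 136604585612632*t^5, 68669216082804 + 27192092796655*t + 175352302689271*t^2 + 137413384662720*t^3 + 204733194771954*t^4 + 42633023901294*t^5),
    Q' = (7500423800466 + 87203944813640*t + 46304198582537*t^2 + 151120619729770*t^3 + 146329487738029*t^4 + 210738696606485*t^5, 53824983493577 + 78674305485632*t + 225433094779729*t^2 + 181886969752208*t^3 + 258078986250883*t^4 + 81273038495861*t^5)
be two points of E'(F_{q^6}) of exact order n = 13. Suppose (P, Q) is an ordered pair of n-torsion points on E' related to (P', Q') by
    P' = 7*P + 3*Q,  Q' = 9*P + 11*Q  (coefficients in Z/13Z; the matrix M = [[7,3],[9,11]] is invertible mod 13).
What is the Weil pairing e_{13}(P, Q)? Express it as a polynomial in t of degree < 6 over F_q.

e_{13}(aP+bQ,cP+dQ) = e_{13}(P,Q)^(ad-bc); with (a,b,c,d)=(7,3,9,11) this gives the det-13 law.
Inverting 11 mod 13: 6. Thus e_{13}(P,Q) = e(P',Q')^{6}.
4-bit Miller (1101) on E'/F_{275528191813099} with a'=0, b'=118379181204561: accumulate tangent/chord ratios at Q'+S and P'+S'.
f_P(D_Q)/f_Q(D_P) = 92054902613643 + 105892017396163*t + 130764097526317*t^2 + 242728644314637*t^3 + 49249585596928*t^4 + 6874473835891*t^5.
e_{13}(P,Q) = (92054902613643 + 105892017396163*t + 130764097526317*t^2 + 242728644314637*t^3 + 49249585596928*t^4 + 6874473835891*t^5)^{6} = 24913933290412 + 158853828832716*t + 191550254955538*t^2 + 261588120866659*t^3 + 261704116887384*t^4 + 66963753226593*t^5.

24913933290412 + 158853828832716*t + 191550254955538*t^2 + 261588120866659*t^3 + 261704116887384*t^4 + 66963753226593*t^5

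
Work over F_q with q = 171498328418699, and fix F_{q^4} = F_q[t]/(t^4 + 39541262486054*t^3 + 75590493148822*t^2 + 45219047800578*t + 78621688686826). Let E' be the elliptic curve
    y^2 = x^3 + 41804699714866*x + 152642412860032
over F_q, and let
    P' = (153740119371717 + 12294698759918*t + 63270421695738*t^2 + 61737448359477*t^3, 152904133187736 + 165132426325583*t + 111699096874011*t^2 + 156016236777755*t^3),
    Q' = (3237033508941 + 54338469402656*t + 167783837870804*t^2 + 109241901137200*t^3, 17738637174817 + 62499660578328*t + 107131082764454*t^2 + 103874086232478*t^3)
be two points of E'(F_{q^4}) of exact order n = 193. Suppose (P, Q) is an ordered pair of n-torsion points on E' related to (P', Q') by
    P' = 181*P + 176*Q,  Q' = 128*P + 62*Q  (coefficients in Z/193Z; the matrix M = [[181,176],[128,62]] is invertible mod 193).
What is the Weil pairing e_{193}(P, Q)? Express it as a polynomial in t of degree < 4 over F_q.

136184747994492 + 57903730799933*t + 80003231068601*t^2 + 37846474893659*t^3

The 193-Weil pairing on E[193] over F_{171498328418699} is alternating-bilinear: e_{193}(P',Q') = e_{193}(P,Q)^det(M).
det M = 181*62 - 176*128 = -11306 = 81 (mod 193); 81^{-1} = 112 (mod 193).
Build f_{193,P'} and f_{193,Q'} via the 8-bit ladder of 193=11000001_2; evaluate at shifted divisors; quotient in F_{171498328418699^4}.
f_P(D_Q)/f_Q(D_P) = 155792141898509 + 111589282359067*t + 130948086252417*t^2 + 65806359000019*t^3.
Hence e(P,Q) = 136184747994492 + 57903730799933*t + 80003231068601*t^2 + 37846474893659*t^3 in F_{171498328418699^4}^*.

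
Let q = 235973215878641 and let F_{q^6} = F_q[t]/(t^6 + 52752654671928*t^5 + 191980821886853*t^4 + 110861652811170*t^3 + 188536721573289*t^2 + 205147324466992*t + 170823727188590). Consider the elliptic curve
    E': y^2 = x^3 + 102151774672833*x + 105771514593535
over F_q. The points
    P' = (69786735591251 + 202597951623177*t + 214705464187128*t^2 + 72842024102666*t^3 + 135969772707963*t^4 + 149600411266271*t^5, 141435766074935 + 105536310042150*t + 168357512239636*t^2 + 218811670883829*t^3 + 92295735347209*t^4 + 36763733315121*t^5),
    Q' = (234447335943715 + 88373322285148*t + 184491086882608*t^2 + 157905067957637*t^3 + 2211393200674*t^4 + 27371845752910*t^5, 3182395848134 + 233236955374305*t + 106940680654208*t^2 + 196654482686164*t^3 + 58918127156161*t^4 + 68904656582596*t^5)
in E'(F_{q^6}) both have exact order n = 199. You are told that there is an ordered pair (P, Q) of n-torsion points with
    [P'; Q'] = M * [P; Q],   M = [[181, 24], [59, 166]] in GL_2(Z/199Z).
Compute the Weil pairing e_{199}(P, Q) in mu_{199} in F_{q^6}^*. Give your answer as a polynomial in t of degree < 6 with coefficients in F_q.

Since e_{199}(P,P)=e_{199}(Q,Q)=1 and e_{199}(Q,P)=e_{199}(P,Q)^{-1}, expanding e_{199}(181*P + 24*Q,59*P + 166*Q) leaves e(P,Q)^det(M).
Hence e(P,Q) = e(P',Q')^{176} where 176 = 173^{-1} mod 199.
8-bit Miller (11000111) on E'/F_{235973215878641} with a'=102151774672833, b'=105771514593535: accumulate tangent/chord ratios at Q'+S and P'+S'.
f_P(D_Q)/f_Q(D_P) = 219199904688555 + 140682222603808*t + 102452999154235*t^2 + 145019613487310*t^3 + 172401332384740*t^4 + 34408313246357*t^5.
(219199904688555 + 140682222603808*t + 102452999154235*t^2 + 145019613487310*t^3 + 172401332384740*t^4 + 34408313246357*t^5)^{176} mod (235973215878641,f) = 61258578020455 + 41727110172252*t + 219227535614464*t^2 + 144510659281072*t^3 + 134523666842898*t^4 + 11227658123879*t^5.

61258578020455 + 41727110172252*t + 219227535614464*t^2 + 144510659281072*t^3 + 134523666842898*t^4 + 11227658123879*t^5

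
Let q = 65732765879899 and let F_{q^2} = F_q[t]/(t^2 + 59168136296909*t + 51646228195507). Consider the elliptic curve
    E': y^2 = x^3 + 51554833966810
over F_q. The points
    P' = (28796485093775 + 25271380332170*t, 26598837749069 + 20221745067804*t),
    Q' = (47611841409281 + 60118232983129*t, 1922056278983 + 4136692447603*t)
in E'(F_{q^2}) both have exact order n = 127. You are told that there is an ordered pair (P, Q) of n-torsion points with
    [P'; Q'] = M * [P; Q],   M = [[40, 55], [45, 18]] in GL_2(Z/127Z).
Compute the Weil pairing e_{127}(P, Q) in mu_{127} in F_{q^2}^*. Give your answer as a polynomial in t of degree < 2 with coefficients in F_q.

e_{127}(aP+bQ,cP+dQ) = e_{127}(P,Q)^(ad-bc); with (a,b,c,d)=(40,55,45,18) this gives the det-127 law.
Inverting 23 mod 127: 116. Thus e_{127}(P,Q) = e(P',Q')^{116}.
Miller loop for e_{127} over F_{65732765879899^2}: bits of 127 = 1111111; 6 double steps + 6 add steps, l/v at each.
The quotient is 5816774455520 + 23111442137304*t.
Thus e_{127}(P,Q) = 52368427812757 + 3772868079021*t.

52368427812757 + 3772868079021*t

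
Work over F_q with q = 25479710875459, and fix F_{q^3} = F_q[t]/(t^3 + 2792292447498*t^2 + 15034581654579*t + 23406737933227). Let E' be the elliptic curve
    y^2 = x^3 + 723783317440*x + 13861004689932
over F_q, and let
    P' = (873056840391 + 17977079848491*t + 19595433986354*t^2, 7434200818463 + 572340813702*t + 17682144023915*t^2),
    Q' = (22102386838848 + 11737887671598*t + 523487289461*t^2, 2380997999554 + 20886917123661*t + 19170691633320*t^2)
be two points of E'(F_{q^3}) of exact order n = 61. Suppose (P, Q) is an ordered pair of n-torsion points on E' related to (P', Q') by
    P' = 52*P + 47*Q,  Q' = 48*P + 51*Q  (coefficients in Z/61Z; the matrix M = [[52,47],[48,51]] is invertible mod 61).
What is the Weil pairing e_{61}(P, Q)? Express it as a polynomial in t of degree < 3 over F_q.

1544294752159 + 19220213126439*t + 6426112485156*t^2

Since e_{61}(P,P)=e_{61}(Q,Q)=1 and e_{61}(Q,P)=e_{61}(P,Q)^{-1}, expanding e_{61}(52*P + 47*Q,48*P + 51*Q) leaves e(P,Q)^det(M).
det(M) mod 61 = 30; its inverse in (Z/61)^* is 59 (check: 30*59 mod 61 = 1).
Run Miller on y^2=x^3+723783317440*x+13861004689932 over F_{25479710875459}: ladder 111101 (6 bits); e = f_P(D_Q)/f_Q(D_P).
Result: e(P',Q') = 22707385596390 + 18351064725933*t + 23741581460840*t^2.
Finally e_{61}(P,Q) = 1544294752159 + 19220213126439*t + 6426112485156*t^2.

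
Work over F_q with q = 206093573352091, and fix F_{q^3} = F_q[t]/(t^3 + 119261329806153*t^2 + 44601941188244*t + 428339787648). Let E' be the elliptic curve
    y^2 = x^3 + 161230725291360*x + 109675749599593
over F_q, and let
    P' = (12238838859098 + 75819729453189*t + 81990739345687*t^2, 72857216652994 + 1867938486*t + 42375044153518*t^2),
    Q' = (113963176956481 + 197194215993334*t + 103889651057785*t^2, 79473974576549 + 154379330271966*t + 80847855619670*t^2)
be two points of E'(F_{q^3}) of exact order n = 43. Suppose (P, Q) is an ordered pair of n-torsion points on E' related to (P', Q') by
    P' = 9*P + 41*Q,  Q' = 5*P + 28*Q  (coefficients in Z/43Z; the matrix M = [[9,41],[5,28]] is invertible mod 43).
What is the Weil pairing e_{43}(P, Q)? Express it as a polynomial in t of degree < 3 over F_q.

203057468231021 + 113971006644173*t + 116433791745126*t^2

The 43-Weil pairing on E[43] over F_{206093573352091} is alternating-bilinear: e_{43}(P',Q') = e_{43}(P,Q)^det(M).
Hence e(P,Q) = e(P',Q')^{11} where 11 = 4^{-1} mod 43.
Run Miller on y^2=x^3+161230725291360*x+109675749599593 over F_{206093573352091}: ladder 101011 (6 bits); e = f_P(D_Q)/f_Q(D_P).
So e_{43}(P',Q') = 147910930365835 + 58200680769691*t + 162354004422912*t^2.
Finally e_{43}(P,Q) = 203057468231021 + 113971006644173*t + 116433791745126*t^2.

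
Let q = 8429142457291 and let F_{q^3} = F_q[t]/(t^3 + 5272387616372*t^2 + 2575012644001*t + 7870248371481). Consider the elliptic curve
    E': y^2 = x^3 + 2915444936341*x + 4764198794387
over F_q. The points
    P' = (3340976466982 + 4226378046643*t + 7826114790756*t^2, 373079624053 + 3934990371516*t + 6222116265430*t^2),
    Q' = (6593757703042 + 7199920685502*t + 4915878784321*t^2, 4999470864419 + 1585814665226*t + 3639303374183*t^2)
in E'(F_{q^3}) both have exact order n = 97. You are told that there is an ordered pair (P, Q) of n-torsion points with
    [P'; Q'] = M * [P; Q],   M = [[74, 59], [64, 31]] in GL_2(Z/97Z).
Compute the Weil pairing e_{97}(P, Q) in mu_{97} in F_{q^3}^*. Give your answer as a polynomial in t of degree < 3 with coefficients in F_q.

e_{97}(aP+bQ,cP+dQ) = e_{97}(P,Q)^(ad-bc); with (a,b,c,d)=(74,59,64,31) this gives the det-97 law.
Inverting 70 mod 97: 79. Thus e_{97}(P,Q) = e(P',Q')^{79}.
Build f_{97,P'} and f_{97,Q'} via the 7-bit ladder of 97=1100001_2; evaluate at shifted divisors; quotient in F_{8429142457291^3}.
Miller gives e_{97}(P',Q') = 4549283081175 + 7493121025533*t + 7059415713021*t^2 in F_{8429142457291^3}.
Finally e_{97}(P,Q) = 5683215968081 + 7191830084713*t + 8266400690592*t^2.

5683215968081 + 7191830084713*t + 8266400690592*t^2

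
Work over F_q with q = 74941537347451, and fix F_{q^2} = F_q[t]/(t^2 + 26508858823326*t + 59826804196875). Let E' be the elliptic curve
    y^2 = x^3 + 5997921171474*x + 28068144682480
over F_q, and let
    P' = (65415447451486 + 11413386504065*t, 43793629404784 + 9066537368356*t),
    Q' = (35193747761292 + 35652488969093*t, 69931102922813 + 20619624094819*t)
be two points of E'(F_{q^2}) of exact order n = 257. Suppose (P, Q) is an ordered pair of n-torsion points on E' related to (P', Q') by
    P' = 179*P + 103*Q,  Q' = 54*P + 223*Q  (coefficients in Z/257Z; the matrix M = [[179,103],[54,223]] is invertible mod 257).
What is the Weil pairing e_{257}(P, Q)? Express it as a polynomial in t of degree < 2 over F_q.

8654957154317 + 16135341135018*t

Alternating bilinearity on E[257] (values in mu_{257} in F_{74941537347451^2}) gives e(P',Q') = e(P,Q)^det(M).
So e_{257}(P,Q) = e_{257}(P',Q')^{161}, since 174*161 = 1 mod 257.
Miller loop for e_{257} over F_{74941537347451^2}: bits of 257 = 100000001; 8 double steps + 1 add steps, l/v at each.
The quotient is 61264071459832 + 1338180328021*t.
Thus e_{257}(P,Q) = 8654957154317 + 16135341135018*t.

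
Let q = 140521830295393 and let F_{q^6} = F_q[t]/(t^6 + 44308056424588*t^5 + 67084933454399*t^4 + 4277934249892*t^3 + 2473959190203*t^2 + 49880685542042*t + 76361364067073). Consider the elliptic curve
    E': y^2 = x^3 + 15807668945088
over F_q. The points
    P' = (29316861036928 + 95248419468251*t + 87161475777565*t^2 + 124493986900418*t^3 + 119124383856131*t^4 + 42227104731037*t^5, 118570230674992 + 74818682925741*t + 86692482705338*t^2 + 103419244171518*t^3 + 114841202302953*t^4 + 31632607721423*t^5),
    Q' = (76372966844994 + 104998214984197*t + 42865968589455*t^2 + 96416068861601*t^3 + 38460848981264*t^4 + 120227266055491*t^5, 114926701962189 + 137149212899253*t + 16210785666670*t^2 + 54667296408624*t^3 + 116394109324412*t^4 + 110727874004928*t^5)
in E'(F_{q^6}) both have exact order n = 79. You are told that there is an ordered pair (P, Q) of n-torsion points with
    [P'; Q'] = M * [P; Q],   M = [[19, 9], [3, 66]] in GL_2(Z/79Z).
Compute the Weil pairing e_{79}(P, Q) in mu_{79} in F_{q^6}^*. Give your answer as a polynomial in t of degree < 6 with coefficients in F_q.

Alternating bilinearity on E[79] (values in mu_{79} in F_{140521830295393^6}) gives e(P',Q') = e(P,Q)^det(M).
det(M) mod 79 = 42; its inverse in (Z/79)^* is 32 (check: 42*32 mod 79 = 1).
Double-and-add over 1001111: 7-1 doublings, 5-1 additions; each step l_{T,T}/v_{2T} or l_{T,P'}/v at Q'+S for random S.
f_P(D_Q)/f_Q(D_P) = 90617794304346 + 134713392752542*t + 105239728601868*t^2 + 106176928388888*t^3 + 106380435796949*t^4 + 42816876164114*t^5.
(90617794304346 + 134713392752542*t + 105239728601868*t^2 + 106176928388888*t^3 + 106380435796949*t^4 + 42816876164114*t^5)^{32} mod (140521830295393,f) = 38406035983788 + 53235843959825*t + 33206938536913*t^2 + 100609291395302*t^3 + 107432518958186*t^4 + 52330851397933*t^5.

38406035983788 + 53235843959825*t + 33206938536913*t^2 + 100609291395302*t^3 + 107432518958186*t^4 + 52330851397933*t^5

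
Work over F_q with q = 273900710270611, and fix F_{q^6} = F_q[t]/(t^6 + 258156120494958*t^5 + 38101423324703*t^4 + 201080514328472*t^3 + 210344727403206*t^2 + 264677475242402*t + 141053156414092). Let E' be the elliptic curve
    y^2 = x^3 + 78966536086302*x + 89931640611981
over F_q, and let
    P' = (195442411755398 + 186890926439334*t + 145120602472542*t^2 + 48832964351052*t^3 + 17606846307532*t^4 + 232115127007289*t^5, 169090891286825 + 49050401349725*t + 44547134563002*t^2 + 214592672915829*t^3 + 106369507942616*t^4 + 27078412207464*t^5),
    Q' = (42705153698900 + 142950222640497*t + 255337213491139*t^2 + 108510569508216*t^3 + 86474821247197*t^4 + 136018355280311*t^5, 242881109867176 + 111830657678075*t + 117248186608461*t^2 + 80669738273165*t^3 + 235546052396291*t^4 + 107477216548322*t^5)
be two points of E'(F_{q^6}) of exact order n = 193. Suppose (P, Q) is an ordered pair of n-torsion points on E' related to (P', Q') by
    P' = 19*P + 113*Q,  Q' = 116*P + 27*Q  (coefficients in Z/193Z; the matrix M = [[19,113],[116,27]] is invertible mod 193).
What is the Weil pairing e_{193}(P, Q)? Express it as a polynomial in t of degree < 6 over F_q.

223416004304714 + 265342673890907*t + 122731039263262*t^2 + 82340197921082*t^3 + 107342627483065*t^4 + 96162611839208*t^5

The 193-Weil pairing on E[193] over F_{273900710270611} is alternating-bilinear: e_{193}(P',Q') = e_{193}(P,Q)^det(M).
det M = 19*27 - 113*116 = -12595 = 143 (mod 193); 143^{-1} = 27 (mod 193).
Build f_{193,P'} and f_{193,Q'} via the 8-bit ladder of 193=11000001_2; evaluate at shifted divisors; quotient in F_{273900710270611^6}.
The quotient is 160222675690796 + 67741110153565*t + 198835612393897*t^2 + 35427088029631*t^3 + 257372302497674*t^4 + 27203351500160*t^5.
Raise to 27: e(P,Q) = 223416004304714 + 265342673890907*t + 122731039263262*t^2 + 82340197921082*t^3 + 107342627483065*t^4 + 96162611839208*t^5 in mu_{193}.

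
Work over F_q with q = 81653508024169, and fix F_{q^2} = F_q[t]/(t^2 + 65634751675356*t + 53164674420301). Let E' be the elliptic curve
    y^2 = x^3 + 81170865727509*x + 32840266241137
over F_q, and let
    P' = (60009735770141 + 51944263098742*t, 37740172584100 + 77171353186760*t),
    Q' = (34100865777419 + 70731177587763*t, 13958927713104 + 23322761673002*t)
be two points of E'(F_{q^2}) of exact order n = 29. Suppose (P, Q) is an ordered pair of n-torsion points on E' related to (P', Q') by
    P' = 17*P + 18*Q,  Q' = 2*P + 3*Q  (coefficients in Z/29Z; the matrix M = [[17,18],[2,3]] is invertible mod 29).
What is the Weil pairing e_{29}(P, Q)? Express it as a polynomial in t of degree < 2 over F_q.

37220016071780 + 79424309771332*t

Alternating bilinearity on E[29] (values in mu_{29} in F_{81653508024169^2}) gives e(P',Q') = e(P,Q)^det(M).
17*3 - 18*2 = 15; reduced mod 29: det = 15, inverse 2.
Run Miller on y^2=x^3+81170865727509*x+32840266241137 over F_{81653508024169}: ladder 11101 (5 bits); e = f_P(D_Q)/f_Q(D_P).
Result: e(P',Q') = 7177956780773 + 58331510439980*t.
Finally e_{29}(P,Q) = 37220016071780 + 79424309771332*t.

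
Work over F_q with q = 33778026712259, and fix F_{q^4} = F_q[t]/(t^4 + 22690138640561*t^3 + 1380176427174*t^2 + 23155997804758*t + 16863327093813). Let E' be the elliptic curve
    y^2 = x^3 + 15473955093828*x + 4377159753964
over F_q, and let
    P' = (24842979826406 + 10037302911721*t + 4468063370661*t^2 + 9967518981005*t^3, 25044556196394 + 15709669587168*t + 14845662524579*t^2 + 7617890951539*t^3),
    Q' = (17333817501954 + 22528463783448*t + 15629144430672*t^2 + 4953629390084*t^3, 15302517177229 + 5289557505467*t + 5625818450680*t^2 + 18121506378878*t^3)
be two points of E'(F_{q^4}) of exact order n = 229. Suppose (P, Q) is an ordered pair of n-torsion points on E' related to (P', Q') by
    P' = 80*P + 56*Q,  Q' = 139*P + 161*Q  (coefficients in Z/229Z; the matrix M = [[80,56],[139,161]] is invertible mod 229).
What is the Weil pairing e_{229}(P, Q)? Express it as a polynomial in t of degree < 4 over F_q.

Alternating bilinearity on E[229] (values in mu_{229} in F_{33778026712259^4}) gives e(P',Q') = e(P,Q)^det(M).
Inverting 58 mod 229: 154. Thus e_{229}(P,Q) = e(P',Q')^{154}.
n = 229 = (11100101)_2 (8 bits, wt 5); accumulate f_{229,P'}(Q'+S)/f_{229,P'}(S) along the 7-step ladder.
Result: e(P',Q') = 12906030412142 + 29345996943965*t + 5054041075029*t^2 + 11161444823879*t^3.
Thus e_{229}(P,Q) = 23961717440971 + 4122626946885*t + 17185538966665*t^2 + 21467275708152*t^3.

23961717440971 + 4122626946885*t + 17185538966665*t^2 + 21467275708152*t^3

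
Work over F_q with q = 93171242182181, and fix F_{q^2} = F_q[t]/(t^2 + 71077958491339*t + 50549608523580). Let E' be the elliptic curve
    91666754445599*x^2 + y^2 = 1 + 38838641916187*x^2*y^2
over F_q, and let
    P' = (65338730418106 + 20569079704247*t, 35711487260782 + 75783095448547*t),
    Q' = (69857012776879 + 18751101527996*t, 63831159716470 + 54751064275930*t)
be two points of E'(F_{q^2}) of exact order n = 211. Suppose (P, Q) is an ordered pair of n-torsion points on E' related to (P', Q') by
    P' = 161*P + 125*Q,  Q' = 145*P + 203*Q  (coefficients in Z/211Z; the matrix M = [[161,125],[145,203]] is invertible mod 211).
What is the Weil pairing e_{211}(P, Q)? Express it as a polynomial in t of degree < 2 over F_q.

70112288431222 + 66932660768753*t

e_{211} is bilinear + alternating on E[211], so e_{211}(161*P + 125*Q, 145*P + 203*Q) = e_{211}(P,Q)^(161*203-125*145).
161*203 - 125*145 = 14558; reduced mod 211: det = 210, inverse 210.
Map (x,y)_Ed via u=(1+y)/(1-y), v=(1+y)/((1-y)x) to Montgomery A=87669518553110,B=85755789354296; then to (a',b')=(67002497380412,52241330789526).
Run Miller on y^2=x^3+67002497380412*x+52241330789526 over F_{93171242182181}: ladder 11010011 (8 bits); e = f_P(D_Q)/f_Q(D_P).
e_{211}(P',Q') = 4357718191461 + 26238581413428*t.
e_{211}(P,Q) = (4357718191461 + 26238581413428*t)^{210} = 70112288431222 + 66932660768753*t.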